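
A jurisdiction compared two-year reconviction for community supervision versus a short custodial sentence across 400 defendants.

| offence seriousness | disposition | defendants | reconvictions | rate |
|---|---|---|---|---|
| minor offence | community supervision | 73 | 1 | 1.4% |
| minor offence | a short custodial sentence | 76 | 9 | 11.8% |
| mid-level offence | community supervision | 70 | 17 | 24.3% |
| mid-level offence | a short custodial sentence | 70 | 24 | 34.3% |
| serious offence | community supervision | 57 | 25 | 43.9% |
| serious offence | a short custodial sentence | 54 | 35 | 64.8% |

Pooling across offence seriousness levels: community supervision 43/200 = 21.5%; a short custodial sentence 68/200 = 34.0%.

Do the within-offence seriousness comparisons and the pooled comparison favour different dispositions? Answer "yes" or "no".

Within each offence seriousness level (minor offence 1.4% vs 11.8%; mid-level offence 24.3% vs 34.3%; serious offence 43.9% vs 64.8%), community supervision has the lower rate every time. Pooled: 21.5% vs 34.0% — community supervision has the lower rate overall. They agree.

no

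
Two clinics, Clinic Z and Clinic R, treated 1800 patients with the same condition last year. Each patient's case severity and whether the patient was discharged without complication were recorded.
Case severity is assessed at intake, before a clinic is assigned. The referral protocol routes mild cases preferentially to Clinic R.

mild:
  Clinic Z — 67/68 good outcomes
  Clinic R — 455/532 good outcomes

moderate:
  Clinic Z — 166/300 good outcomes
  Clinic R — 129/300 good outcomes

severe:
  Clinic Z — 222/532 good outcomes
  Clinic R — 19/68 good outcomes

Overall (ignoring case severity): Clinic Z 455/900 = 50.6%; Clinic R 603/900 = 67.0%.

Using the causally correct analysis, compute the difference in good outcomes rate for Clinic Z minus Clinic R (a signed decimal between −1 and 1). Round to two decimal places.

Clinic Z is higher inside every case severity stratum but Clinic R is higher in aggregate. Whether to stratify depends on how case severity relates to the clinic.
Case severity differs across clinics for reasons unrelated to any effect of the clinic itself, and it separately predicts the outcome — a classic confounder. We must compare within case severity levels.
Adjusting over the population distribution of case severity: 0.333·(0.985−0.855) + 0.333·(0.553−0.430) + 0.333·(0.417−0.279) = +0.130.

+0.13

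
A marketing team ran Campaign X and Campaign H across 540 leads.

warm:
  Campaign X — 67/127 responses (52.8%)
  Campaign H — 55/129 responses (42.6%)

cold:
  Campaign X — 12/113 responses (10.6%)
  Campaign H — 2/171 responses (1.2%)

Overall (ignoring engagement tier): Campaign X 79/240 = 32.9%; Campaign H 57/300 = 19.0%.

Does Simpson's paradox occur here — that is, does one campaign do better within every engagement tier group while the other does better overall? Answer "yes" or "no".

Within each engagement tier level (warm 52.8% vs 42.6%; cold 10.6% vs 1.2%), Campaign X has the higher rate every time. Pooled: 32.9% vs 19.0% — Campaign X has the higher rate overall. They agree.

no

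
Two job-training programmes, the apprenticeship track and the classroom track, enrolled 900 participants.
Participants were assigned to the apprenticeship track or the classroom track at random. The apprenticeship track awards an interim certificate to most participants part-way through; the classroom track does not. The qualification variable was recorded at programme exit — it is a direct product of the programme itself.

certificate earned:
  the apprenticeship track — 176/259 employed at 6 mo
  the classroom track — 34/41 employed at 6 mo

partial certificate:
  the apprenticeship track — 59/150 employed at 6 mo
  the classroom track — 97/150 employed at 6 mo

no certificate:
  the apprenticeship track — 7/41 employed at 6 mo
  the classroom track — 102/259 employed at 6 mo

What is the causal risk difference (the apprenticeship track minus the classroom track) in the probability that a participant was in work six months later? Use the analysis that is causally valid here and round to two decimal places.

+0.02

The qualification attained during the programme-specific comparison favours the classroom track throughout, but the pooled figures favour the apprenticeship track. The question is whether to condition on qualification attained during the programme.
Qualification attained during the programme here is a post-treatment variable shaped by the programme; conditioning on it would introduce bias rather than remove it. The overall comparison is the causal one.
The causal difference is the pooled difference: 0.538 − 0.518 = +0.020.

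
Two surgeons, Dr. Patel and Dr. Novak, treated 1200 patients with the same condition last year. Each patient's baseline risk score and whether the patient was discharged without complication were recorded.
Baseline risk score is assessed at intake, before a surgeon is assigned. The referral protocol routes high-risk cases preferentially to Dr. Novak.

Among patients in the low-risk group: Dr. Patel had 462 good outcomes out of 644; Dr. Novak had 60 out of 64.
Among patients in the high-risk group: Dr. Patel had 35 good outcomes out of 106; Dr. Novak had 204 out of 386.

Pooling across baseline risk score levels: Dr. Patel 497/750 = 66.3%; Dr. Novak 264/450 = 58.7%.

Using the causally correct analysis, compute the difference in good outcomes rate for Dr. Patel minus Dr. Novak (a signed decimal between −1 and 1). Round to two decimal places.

-0.21

Baseline risk score is set before the surgeon has any effect — it is not caused by the surgeon — and it independently drives the outcome. That makes it a confounder, so the causal comparison is within baseline risk score levels.
Adjusting over the population distribution of baseline risk score: 0.590·(0.717−0.938) + 0.410·(0.330−0.528) = -0.211.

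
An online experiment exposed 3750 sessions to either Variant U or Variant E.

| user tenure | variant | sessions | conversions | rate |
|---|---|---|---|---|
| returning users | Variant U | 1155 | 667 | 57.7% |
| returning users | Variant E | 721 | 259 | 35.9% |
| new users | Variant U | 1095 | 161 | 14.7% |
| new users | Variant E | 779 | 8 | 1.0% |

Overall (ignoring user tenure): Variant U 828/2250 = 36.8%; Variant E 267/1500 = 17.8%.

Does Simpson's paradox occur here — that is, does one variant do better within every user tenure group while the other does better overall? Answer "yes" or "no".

no

Within each user tenure level (returning users 57.7% vs 35.9%; new users 14.7% vs 1.0%), Variant U has the higher rate every time. Pooled: 36.8% vs 17.8% — Variant U has the higher rate overall. They agree.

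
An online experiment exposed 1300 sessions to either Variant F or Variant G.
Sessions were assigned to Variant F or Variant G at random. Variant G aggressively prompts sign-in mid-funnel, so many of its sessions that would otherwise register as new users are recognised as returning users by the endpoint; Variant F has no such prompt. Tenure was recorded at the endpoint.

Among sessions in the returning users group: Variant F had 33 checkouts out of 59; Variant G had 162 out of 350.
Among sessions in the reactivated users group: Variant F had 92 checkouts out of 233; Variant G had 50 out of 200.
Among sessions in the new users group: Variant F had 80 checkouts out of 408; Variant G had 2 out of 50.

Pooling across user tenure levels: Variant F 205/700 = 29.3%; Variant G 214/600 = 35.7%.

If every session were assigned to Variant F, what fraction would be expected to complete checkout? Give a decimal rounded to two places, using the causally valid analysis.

0.29

Because the variant influences user tenure, user tenure is a post-treatment mediator, not a confounder. Stratifying on it would bias the estimate; the causal effect is the crude pooled difference.
So P(outcome | do(Variant F)) is just the pooled rate for Variant F: 205/700 = 0.293.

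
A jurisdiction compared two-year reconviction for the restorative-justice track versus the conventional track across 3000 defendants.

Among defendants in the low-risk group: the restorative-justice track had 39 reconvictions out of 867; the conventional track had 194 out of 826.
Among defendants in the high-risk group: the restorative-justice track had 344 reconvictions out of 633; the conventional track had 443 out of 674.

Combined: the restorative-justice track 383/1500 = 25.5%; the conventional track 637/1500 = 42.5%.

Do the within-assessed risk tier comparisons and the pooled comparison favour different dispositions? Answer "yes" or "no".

Within each assessed risk tier level (low-risk 4.5% vs 23.5%; high-risk 54.3% vs 65.7%), the restorative-justice track has the lower rate every time. Pooled: 25.5% vs 42.5% — the restorative-justice track has the lower rate overall. They agree.

no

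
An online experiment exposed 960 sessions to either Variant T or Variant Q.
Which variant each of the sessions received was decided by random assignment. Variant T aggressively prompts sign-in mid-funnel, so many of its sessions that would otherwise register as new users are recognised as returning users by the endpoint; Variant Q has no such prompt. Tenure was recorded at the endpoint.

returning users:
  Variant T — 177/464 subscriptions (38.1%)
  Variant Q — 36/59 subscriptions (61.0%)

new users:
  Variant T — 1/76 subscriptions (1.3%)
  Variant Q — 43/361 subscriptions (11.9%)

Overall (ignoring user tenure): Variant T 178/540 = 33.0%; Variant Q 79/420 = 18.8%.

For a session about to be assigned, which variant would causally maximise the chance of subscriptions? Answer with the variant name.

Variant T

Variant Q is higher inside every user tenure stratum but Variant T is higher in aggregate. Whether to stratify depends on how user tenure relates to the variant.
Because the variant influences user tenure, user tenure is a post-treatment mediator, not a confounder. Stratifying on it would bias the estimate; the causal effect is the crude pooled difference.
Pooled: Variant T 33.0% vs Variant Q 18.8%; Variant T is higher overall.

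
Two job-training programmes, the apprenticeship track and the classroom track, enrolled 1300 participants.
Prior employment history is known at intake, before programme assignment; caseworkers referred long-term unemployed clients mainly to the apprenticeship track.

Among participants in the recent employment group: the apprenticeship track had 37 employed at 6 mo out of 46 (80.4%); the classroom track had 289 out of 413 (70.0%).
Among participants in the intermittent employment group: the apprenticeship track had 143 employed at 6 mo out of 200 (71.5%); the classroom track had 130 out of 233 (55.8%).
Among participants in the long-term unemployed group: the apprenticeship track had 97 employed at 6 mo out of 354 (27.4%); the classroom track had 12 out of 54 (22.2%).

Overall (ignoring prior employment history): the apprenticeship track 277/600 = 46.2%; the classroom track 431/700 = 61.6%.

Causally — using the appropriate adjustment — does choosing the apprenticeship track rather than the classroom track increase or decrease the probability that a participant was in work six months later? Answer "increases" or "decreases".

increases

The stratified and pooled comparisons disagree (the apprenticeship track wins within each prior employment history; the classroom track wins overall), so the answer turns on the causal role of prior employment history.
Prior employment history is set before the programme has any effect — it is not caused by the programme — and it independently drives the outcome. That makes it a confounder, so the causal comparison is within prior employment history levels.
Within each level — recent employment: 80.4% vs 70.0%; intermittent employment: 71.5% vs 55.8%; long-term unemployed: 27.4% vs 22.2% — the apprenticeship track is higher every time.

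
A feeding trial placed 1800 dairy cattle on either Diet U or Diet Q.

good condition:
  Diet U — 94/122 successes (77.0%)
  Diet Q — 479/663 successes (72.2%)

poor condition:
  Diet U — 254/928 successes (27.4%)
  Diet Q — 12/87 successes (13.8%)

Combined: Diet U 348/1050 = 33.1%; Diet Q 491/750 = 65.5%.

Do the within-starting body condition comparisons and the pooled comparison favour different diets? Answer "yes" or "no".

Within each starting body condition level (good condition 77.0% vs 72.2%; poor condition 27.4% vs 13.8%), Diet U has the higher rate every time. Pooled: 33.1% vs 65.5% — Diet Q has the higher rate overall. The two comparisons disagree.

yes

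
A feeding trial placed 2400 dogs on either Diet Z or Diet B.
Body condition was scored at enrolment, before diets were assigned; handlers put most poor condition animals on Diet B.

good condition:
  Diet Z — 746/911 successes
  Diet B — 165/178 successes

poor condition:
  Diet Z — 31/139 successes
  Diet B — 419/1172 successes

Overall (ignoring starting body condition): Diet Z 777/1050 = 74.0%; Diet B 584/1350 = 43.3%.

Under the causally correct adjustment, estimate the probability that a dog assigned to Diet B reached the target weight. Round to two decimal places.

The stratified and pooled comparisons disagree (Diet B wins within each starting body condition; Diet Z wins overall), so the answer turns on the causal role of starting body condition.
Here starting body condition is a common cause — it drives both which diet a case falls under and the outcome. The crude comparison mixes populations; the stratum-specific rates are the causally relevant ones.
Standardising Diet B to the population starting body condition mix: 0.454·165/178 + 0.546·419/1172 = 0.616.

0.62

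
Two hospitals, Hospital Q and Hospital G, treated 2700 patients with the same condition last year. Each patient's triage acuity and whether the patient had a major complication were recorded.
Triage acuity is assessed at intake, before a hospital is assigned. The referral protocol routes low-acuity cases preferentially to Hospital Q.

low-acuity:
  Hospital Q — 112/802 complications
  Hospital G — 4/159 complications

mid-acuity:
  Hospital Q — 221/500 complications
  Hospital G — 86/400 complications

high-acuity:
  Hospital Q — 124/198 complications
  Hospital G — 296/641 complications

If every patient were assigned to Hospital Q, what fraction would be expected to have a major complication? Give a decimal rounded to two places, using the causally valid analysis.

0.39

Here triage acuity is a common cause — it drives both which hospital a case falls under and the outcome. The crude comparison mixes populations; the stratum-specific rates are the causally relevant ones.
Standardising Hospital Q to the population triage acuity mix: 0.356·112/802 + 0.333·221/500 + 0.311·124/198 = 0.392.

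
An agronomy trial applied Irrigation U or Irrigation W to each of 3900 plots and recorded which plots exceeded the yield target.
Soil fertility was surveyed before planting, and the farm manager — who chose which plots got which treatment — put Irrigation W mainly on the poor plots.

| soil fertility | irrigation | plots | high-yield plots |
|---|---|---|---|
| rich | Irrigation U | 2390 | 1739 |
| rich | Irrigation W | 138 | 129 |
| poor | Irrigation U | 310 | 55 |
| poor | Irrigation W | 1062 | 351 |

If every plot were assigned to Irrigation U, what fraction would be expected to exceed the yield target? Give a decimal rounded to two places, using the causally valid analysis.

0.53

The stratified and pooled comparisons disagree (Irrigation W wins within each soil fertility; Irrigation U wins overall), so the answer turns on the causal role of soil fertility.
Here soil fertility is a common cause — it drives both which irrigation a case falls under and the outcome. The crude comparison mixes populations; the stratum-specific rates are the causally relevant ones.
Standardising Irrigation U to the population soil fertility mix: 0.648·1739/2390 + 0.352·55/310 = 0.534.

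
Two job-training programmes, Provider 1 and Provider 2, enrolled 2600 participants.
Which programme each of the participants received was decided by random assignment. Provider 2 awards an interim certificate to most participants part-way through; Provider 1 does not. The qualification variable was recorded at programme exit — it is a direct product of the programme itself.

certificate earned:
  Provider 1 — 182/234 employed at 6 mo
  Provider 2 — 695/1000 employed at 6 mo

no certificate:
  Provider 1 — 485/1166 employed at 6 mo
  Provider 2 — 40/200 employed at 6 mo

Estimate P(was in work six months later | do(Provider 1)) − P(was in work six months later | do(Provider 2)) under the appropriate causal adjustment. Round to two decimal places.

-0.14

Within every qualification attained during the programme level Provider 1 has the higher rate, yet pooled Provider 2 does — Simpson's reversal.
Stratifying would compare programmes among participants the programmes themselves sorted into qualification attained during the programme groups — a form of selection on an intermediate. The unconditioned pooled rates give the total causal effect.
The causal difference is the pooled difference: 0.476 − 0.613 = -0.136.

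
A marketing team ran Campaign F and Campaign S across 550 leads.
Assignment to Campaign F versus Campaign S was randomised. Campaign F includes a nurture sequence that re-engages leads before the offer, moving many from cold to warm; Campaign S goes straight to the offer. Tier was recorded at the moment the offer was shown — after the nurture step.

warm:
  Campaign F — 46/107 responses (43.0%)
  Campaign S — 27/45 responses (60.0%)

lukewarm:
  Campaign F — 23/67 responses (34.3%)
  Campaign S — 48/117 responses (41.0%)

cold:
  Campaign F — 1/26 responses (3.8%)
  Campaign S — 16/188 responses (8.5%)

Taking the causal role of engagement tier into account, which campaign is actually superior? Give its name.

Campaign F

Engagement tier is downstream of the campaign. One should not condition on a consequence of treatment, so the overall rates are the right comparison.
Pooled: Campaign F 35.0% vs Campaign S 26.0%; Campaign F is higher overall.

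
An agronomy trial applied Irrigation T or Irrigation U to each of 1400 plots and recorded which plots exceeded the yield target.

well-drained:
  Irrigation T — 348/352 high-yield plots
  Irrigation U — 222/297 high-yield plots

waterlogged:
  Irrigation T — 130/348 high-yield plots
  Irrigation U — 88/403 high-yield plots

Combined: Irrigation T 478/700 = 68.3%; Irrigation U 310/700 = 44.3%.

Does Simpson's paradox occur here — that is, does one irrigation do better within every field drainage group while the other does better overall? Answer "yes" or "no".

Within each field drainage level (well-drained 98.9% vs 74.7%; waterlogged 37.4% vs 21.8%), Irrigation T has the higher rate every time. Pooled: 68.3% vs 44.3% — Irrigation T has the higher rate overall. They agree.

no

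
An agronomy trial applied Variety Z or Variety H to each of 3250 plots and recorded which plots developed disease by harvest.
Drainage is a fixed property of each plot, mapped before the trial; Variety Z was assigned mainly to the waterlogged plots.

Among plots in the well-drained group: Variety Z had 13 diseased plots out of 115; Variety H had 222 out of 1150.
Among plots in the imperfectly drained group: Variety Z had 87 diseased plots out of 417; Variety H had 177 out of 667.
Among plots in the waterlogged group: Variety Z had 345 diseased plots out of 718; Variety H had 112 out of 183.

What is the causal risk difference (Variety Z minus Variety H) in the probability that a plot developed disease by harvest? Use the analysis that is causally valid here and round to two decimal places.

-0.09

Within every field drainage level Variety Z has the lower rate, yet pooled Variety H does — Simpson's reversal.
Here field drainage is a common cause — it drives both which variety a case falls under and the outcome. The crude comparison mixes populations; the stratum-specific rates are the causally relevant ones.
Adjusting over the population distribution of field drainage: 0.389·(0.113−0.193) + 0.334·(0.209−0.265) + 0.277·(0.481−0.612) = -0.087.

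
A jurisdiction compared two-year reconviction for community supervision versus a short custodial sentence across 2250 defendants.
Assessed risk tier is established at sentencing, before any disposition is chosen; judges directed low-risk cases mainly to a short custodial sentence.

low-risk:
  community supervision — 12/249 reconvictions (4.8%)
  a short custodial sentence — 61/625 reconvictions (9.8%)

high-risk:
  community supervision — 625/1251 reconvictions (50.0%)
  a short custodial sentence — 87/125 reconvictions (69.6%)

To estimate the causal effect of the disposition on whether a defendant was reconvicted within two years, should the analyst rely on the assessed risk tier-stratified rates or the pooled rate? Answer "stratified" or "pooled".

stratified

Within every assessed risk tier level community supervision has the lower rate, yet pooled a short custodial sentence does — Simpson's reversal.
The imbalance in assessed risk tier arose from how defendants were allocated, not from anything the disposition did; and assessed risk tier independently affects the outcome. The pooled gap is confounded — condition on assessed risk tier.
Within each level — low-risk: 4.8% vs 9.8%; high-risk: 50.0% vs 69.6% — community supervision is lower every time.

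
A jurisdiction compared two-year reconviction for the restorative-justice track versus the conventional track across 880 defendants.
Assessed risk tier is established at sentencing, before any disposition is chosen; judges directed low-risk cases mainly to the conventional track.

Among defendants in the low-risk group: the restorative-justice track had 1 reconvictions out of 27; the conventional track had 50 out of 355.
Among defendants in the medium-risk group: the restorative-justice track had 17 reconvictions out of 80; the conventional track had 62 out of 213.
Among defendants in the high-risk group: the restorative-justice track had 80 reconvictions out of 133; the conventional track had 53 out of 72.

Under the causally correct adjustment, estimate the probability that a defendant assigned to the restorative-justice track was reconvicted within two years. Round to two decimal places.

0.23

Assessed risk tier differs across dispositions for reasons unrelated to any effect of the disposition itself, and it separately predicts the outcome — a classic confounder. We must compare within assessed risk tier levels.
Standardising the restorative-justice track to the population assessed risk tier mix: 0.434·1/27 + 0.333·17/80 + 0.233·80/133 = 0.227.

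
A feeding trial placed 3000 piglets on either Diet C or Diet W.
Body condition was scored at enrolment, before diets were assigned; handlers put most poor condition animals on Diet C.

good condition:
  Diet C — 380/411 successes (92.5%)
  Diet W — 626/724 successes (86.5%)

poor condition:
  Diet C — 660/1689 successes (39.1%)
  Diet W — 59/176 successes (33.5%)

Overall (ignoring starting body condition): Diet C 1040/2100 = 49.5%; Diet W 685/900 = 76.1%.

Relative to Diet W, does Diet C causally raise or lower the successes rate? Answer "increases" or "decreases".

increases

Here starting body condition is a common cause — it drives both which diet a case falls under and the outcome. The crude comparison mixes populations; the stratum-specific rates are the causally relevant ones.
Within each level — good condition: 92.5% vs 86.5%; poor condition: 39.1% vs 33.5% — Diet C is higher every time.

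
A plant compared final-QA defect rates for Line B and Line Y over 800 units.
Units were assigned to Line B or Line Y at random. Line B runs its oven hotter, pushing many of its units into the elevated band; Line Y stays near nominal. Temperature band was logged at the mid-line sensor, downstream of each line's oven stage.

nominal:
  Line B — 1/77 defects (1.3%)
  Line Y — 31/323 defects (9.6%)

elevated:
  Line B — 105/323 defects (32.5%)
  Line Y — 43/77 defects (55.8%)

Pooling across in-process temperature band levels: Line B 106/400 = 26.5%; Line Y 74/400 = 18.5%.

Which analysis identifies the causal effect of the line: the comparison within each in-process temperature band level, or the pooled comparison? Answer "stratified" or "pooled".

The in-process temperature band-specific comparison favours Line B throughout, but the pooled figures favour Line Y. The question is whether to condition on in-process temperature band.
Stratifying would compare lines among units the lines themselves sorted into in-process temperature band groups — a form of selection on an intermediate. The unconditioned pooled rates give the total causal effect.
Pooled: Line B 26.5% vs Line Y 18.5%; Line Y is lower overall.

pooled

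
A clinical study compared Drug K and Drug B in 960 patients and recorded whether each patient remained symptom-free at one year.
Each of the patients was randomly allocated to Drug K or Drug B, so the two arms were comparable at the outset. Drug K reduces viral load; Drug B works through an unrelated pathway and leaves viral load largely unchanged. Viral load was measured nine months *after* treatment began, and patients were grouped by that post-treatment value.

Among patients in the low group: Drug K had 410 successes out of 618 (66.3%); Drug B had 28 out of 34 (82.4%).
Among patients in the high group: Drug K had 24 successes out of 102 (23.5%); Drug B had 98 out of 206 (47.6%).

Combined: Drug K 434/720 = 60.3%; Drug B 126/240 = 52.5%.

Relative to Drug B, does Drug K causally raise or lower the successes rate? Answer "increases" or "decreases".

increases

Drug B is higher inside every viral load stratum but Drug K is higher in aggregate. Whether to stratify depends on how viral load relates to the drug.
Stratifying would compare drugs among patients the drugs themselves sorted into viral load groups — a form of selection on an intermediate. The unconditioned pooled rates give the total causal effect.
Pooled: Drug K 60.3% vs Drug B 52.5%; Drug K is higher overall.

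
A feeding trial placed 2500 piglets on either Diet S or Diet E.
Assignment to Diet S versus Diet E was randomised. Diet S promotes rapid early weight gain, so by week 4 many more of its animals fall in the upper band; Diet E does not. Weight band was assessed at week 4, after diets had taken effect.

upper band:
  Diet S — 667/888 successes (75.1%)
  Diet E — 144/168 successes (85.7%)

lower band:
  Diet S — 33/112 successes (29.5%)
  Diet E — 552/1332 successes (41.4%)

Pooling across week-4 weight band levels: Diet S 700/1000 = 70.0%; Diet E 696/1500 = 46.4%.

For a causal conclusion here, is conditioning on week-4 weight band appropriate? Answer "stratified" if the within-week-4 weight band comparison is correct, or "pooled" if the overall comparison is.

The week-4 weight band-specific comparison favours Diet E throughout, but the pooled figures favour Diet S. The question is whether to condition on week-4 weight band.
The distribution of week-4 weight band is itself part of what the diet does — it is an intermediate outcome. Holding it fixed would remove that part of the effect; the total effect is the pooled difference.
Pooled: Diet S 70.0% vs Diet E 46.4%; Diet S is higher overall.

pooled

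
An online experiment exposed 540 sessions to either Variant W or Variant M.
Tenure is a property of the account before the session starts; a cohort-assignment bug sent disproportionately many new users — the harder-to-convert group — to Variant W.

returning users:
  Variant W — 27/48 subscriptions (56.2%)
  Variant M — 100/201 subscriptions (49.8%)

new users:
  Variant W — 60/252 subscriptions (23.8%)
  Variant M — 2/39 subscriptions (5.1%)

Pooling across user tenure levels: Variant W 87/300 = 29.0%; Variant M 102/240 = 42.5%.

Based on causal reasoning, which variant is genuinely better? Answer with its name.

Nothing the variant does changes user tenure; the imbalance is an allocation artefact. With user tenure also predicting the outcome, the pooled figure is confounded, and the within-stratum comparison is the causal one.
Within each level — returning users: 56.2% vs 49.8%; new users: 23.8% vs 5.1% — Variant W is higher every time.

Variant W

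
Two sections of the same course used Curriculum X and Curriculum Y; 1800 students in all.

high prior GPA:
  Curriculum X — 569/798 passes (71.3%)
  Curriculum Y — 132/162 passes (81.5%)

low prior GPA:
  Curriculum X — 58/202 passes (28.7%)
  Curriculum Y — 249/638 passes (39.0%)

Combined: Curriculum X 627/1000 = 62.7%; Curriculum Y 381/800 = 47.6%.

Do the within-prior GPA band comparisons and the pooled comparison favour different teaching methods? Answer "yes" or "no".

yes

Within each prior GPA band level (high prior GPA 71.3% vs 81.5%; low prior GPA 28.7% vs 39.0%), Curriculum Y has the higher rate every time. Pooled: 62.7% vs 47.6% — Curriculum X has the higher rate overall. The two comparisons disagree.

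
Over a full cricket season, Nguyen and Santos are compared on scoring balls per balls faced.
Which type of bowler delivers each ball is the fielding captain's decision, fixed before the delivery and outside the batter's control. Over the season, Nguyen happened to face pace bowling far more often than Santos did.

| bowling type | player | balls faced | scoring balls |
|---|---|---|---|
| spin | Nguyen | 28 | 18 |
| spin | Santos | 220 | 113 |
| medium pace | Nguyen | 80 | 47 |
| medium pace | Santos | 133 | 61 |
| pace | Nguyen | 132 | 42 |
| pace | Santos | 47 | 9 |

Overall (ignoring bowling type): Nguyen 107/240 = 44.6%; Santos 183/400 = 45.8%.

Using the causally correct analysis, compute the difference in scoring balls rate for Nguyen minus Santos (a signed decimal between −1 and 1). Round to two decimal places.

Here bowling type is a common cause — it drives both which player a case falls under and the outcome. The crude comparison mixes populations; the stratum-specific rates are the causally relevant ones.
Adjusting over the population distribution of bowling type: 0.388·(0.643−0.514) + 0.333·(0.588−0.459) + 0.280·(0.318−0.191) = +0.128.

+0.13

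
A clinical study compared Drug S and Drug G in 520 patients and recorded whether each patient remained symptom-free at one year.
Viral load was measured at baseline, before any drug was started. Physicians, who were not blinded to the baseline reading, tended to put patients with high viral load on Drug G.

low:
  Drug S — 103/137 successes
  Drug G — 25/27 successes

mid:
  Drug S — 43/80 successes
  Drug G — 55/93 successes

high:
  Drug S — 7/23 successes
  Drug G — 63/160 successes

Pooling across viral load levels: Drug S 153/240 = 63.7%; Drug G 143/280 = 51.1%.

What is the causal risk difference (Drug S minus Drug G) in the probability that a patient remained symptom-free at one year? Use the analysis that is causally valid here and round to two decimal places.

-0.10

Within every viral load level Drug G has the higher rate, yet pooled Drug S does — Simpson's reversal.
The imbalance in viral load arose from how patients were allocated, not from anything the drug did; and viral load independently affects the outcome. The pooled gap is confounded — condition on viral load.
Adjusting over the population distribution of viral load: 0.315·(0.752−0.926) + 0.333·(0.537−0.591) + 0.352·(0.304−0.394) = -0.104.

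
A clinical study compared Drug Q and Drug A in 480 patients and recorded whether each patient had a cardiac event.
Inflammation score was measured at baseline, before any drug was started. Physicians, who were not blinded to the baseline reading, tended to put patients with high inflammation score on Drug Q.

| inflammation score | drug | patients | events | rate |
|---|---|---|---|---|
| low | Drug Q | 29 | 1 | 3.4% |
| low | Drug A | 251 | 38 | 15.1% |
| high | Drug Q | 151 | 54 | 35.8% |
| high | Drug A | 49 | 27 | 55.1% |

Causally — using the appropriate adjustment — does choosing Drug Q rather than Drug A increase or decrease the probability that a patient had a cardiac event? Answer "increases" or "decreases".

decreases

The imbalance in inflammation score arose from how patients were allocated, not from anything the drug did; and inflammation score independently affects the outcome. The pooled gap is confounded — condition on inflammation score.
Within each level — low: 3.4% vs 15.1%; high: 35.8% vs 55.1% — Drug Q is lower every time.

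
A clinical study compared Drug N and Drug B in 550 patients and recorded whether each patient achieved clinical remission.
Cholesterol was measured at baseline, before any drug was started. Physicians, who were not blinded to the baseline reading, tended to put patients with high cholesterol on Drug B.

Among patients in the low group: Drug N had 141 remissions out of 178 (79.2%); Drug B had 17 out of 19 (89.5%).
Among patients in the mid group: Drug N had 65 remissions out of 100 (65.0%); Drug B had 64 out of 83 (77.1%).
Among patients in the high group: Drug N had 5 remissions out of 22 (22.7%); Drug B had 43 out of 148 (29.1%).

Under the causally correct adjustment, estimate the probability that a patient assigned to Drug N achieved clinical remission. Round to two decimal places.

0.57

Cholesterol satisfies the back-door criterion: it is not a descendant of the drug, and it blocks the spurious path from drug to outcome. Adjusting for it (i.e., using the within-cholesterol rates) gives the causal effect.
Standardising Drug N to the population cholesterol mix: 0.358·141/178 + 0.333·65/100 + 0.309·5/22 = 0.570.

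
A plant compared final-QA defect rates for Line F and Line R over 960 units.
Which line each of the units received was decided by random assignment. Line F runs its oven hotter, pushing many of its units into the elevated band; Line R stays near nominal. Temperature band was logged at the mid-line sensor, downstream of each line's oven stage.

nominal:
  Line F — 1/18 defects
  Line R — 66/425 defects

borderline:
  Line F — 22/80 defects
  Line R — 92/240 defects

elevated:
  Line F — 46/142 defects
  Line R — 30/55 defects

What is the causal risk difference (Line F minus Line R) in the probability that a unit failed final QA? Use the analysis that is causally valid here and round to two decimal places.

+0.03

The in-process temperature band-specific comparison favours Line F throughout, but the pooled figures favour Line R. The question is whether to condition on in-process temperature band.
The distribution of in-process temperature band is itself part of what the line does — it is an intermediate outcome. Holding it fixed would remove that part of the effect; the total effect is the pooled difference.
The causal difference is the pooled difference: 0.287 − 0.261 = +0.026.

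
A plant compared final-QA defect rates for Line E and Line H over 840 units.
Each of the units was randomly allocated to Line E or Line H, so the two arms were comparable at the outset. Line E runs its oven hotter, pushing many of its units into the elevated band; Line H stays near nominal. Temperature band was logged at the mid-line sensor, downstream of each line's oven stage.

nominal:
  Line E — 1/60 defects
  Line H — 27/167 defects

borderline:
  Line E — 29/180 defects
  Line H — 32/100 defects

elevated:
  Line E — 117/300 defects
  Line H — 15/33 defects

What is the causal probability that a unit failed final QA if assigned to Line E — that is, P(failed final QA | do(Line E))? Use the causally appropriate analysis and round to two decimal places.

The stratified and pooled comparisons disagree (Line E wins within each in-process temperature band; Line H wins overall), so the answer turns on the causal role of in-process temperature band.
In-process temperature band is downstream of the line. One should not condition on a consequence of treatment, so the overall rates are the right comparison.
So P(outcome | do(Line E)) is just the pooled rate for Line E: 147/540 = 0.272.

0.27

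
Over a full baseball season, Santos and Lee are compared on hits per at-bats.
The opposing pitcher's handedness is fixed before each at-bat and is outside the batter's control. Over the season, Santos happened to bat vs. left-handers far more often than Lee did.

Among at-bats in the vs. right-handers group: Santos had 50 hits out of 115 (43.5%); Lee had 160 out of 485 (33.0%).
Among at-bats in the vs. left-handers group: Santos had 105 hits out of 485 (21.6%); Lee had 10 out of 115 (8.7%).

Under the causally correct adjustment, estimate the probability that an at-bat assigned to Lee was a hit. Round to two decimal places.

0.21

Here pitcher handedness is a common cause — it drives both which player a case falls under and the outcome. The crude comparison mixes populations; the stratum-specific rates are the causally relevant ones.
Standardising Lee to the population pitcher handedness mix: 0.500·160/485 + 0.500·10/115 = 0.208.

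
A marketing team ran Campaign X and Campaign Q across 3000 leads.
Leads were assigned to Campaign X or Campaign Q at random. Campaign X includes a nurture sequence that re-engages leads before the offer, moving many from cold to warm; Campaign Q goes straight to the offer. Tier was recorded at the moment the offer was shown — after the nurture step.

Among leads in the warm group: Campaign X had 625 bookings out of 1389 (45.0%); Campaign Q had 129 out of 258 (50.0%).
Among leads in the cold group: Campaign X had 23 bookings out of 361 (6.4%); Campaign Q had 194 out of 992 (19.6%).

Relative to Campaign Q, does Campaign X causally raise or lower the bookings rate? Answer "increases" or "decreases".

The engagement tier-specific comparison favours Campaign Q throughout, but the pooled figures favour Campaign X. The question is whether to condition on engagement tier.
Engagement tier is recorded after the campaign and is itself shifted by it — it sits on the causal path from campaign to outcome. Conditioning on a mediator would strip out part of the effect we want; the pooled comparison gives the total causal effect.
Pooled: Campaign X 37.0% vs Campaign Q 25.8%; Campaign X is higher overall.

increases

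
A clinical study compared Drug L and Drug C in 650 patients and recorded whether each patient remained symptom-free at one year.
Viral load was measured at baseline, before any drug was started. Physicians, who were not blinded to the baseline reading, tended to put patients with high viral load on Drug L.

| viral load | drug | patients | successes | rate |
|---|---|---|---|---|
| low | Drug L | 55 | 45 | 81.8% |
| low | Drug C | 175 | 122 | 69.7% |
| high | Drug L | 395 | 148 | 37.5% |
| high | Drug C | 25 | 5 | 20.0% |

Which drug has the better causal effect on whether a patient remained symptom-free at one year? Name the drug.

Viral load is set before the drug has any effect — it is not caused by the drug — and it independently drives the outcome. That makes it a confounder, so the causal comparison is within viral load levels.
Within each level — low: 81.8% vs 69.7%; high: 37.5% vs 20.0% — Drug L is higher every time.

Drug L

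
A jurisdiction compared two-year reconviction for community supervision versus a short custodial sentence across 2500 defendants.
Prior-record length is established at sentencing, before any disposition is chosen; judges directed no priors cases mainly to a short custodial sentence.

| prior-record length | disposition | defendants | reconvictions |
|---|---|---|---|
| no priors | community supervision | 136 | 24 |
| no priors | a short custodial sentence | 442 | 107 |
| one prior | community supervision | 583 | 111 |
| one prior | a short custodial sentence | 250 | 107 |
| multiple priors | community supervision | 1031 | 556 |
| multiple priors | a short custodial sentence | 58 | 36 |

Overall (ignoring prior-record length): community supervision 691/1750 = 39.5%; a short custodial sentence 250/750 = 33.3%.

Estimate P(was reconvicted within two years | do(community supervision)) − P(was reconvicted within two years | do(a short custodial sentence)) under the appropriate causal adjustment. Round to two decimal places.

-0.13

Within every prior-record length level community supervision has the lower rate, yet pooled a short custodial sentence does — Simpson's reversal.
Prior-record length differs across dispositions for reasons unrelated to any effect of the disposition itself, and it separately predicts the outcome — a classic confounder. We must compare within prior-record length levels.
Adjusting over the population distribution of prior-record length: 0.231·(0.176−0.242) + 0.333·(0.190−0.428) + 0.436·(0.539−0.621) = -0.130.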